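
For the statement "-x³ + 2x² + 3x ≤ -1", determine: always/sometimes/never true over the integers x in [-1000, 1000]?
Holds at x = 4: LHS = -4³ + 2·4² + 3·4 = -20; -20 ≤ -1 — holds
Fails at x = 0: LHS = -0³ + 2·0² + 3·0 = 0; 0 ≤ -1 — FAILS
It is satisfied by some integers in the range but not all.

Answer: Sometimes true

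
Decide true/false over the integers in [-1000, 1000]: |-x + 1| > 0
The claim fails at x = 1:
x = 1: LHS = |-1 + 1| = |0| = 0; 0 > 0 — FAILS

Because a single integer refutes it, the statement is false.

Answer: False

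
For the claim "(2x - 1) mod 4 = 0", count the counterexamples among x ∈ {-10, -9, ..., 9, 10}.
Counterexamples in [-10, 10]: {-10, -9, -8, -7, -6, -5, -4, -3, -2, -1, 0, 1, 2, 3, 4, 5, 6, 7, 8, 9, 10}.

Counting them gives 21 values.

Answer: 21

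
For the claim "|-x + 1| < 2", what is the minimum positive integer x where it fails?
Testing positive integers:
x = 1: LHS = |-1 + 1| = |0| = 0; 0 < 2 — holds
x = 2: LHS = |-2 + 1| = |-1| = 1; 1 < 2 — holds
x = 3: LHS = |-3 + 1| = |-2| = 2; 2 < 2 — FAILS  ← smallest positive counterexample

Answer: x = 3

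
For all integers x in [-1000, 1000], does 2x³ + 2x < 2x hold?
The claim fails at x = 0:
x = 0: LHS = 2·0³ + 2·0 = 0, RHS = 2·0 = 0; 0 < 0 — FAILS

Because a single integer refutes it, the statement is false.

Answer: False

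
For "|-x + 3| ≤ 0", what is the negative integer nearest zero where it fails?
Testing negative integers from -1 downward:
x = -1: LHS = |-(-1) + 3| = |4| = 4; 4 ≤ 0 — FAILS  ← closest negative counterexample to 0

Answer: x = -1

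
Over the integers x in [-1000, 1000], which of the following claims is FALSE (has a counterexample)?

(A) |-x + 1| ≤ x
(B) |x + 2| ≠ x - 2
(A) x = 0: LHS = |-0 + 1| = |1| = 1; 1 ≤ 0 — FAILS

(B) Over all integers in [-1000, 1000], LHS − RHS is always positive; it is smallest at x = 0, where it equals 4:
x = 0: LHS = |0 + 2| = |2| = 2, RHS = 0 - 2 = -2; 2 ≠ -2 — holds
At the ends of the range:
x = -1000: LHS = |(-1000) + 2| = |-998| = 998, RHS = (-1000) - 2 = -1002; 998 ≠ -1002 — holds
x = 1000: LHS = |1000 + 2| = |1002| = 1002, RHS = 1000 - 2 = 998; 1002 ≠ 998 — holds
Hence LHS − RHS is never 0, i.e. the two sides are never equal, so the relation holds for every integer in [-1000, 1000].

Only (A) has a counterexample.

Answer: A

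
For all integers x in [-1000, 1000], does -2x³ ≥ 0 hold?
The claim fails at x = 1:
x = 1: LHS = -2·1³ = -2; -2 ≥ 0 — FAILS

Because a single integer refutes it, the statement is false.

Answer: False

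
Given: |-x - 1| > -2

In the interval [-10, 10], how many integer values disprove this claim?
An absolute value is never negative, so the left side is ≥ 0 for every x, while the right side is -2. Tightest case in [-10, 10] is x = -1:
x = -1: LHS = |-(-1) - 1| = |0| = 0; 0 > -2 — holds
Hence LHS − RHS is never zero or negative, i.e. LHS > RHS throughout, so the relation holds for every integer in [-10, 10].

No counterexample appears in that range.

Answer: 0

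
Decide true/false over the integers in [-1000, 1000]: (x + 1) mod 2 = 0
The claim fails at x = 0:
x = 0: LHS = (0 + 1) mod 2 = 1 mod 2 = 1; 1 = 0 — FAILS

Because a single integer refutes it, the statement is false.

Answer: False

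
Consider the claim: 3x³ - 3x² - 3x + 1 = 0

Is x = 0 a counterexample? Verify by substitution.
Substitute x = 0 into the relation:
x = 0: LHS = 3·0³ - 3·0² - 3·0 + 1 = 1; 1 = 0 — FAILS

Since the claim fails at x = 0, this value is a counterexample.

Answer: Yes, x = 0 is a counterexample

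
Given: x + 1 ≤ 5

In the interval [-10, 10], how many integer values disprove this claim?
Counterexamples in [-10, 10]: {5, 6, 7, 8, 9, 10}.

Counting them gives 6 values.

Answer: 6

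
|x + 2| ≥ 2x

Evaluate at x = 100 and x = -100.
x = 100: LHS = |100 + 2| = |102| = 102, RHS = 2·100 = 200; 102 ≥ 200 — FAILS
x = -100: LHS = |(-100) + 2| = |-98| = 98, RHS = 2·(-100) = -200; 98 ≥ -200 — holds

Answer: Partially: fails for x = 100, holds for x = -100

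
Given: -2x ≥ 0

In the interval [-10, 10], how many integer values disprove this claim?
Counterexamples in [-10, 10]: {1, 2, 3, 4, 5, 6, 7, 8, 9, 10}.

Counting them gives 10 values.

Answer: 10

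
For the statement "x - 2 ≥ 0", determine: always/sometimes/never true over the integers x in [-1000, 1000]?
Holds at x = 2: LHS = 2 - 2 = 0; 0 ≥ 0 — holds
Fails at x = 0: LHS = 0 - 2 = -2; -2 ≥ 0 — FAILS
It is satisfied by some integers in the range but not all.

Answer: Sometimes true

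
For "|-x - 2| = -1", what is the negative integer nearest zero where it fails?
Testing negative integers from -1 downward:
x = -1: LHS = |-(-1) - 2| = |-1| = 1; 1 = -1 — FAILS  ← closest negative counterexample to 0

Answer: x = -1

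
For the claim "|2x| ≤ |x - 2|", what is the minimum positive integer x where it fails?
Testing positive integers:
x = 1: LHS = |2·1| = |2| = 2, RHS = |1 - 2| = |-1| = 1; 2 ≤ 1 — FAILS  ← smallest positive counterexample

Answer: x = 1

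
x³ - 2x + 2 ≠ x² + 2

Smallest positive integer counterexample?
Testing positive integers:
x = 1: LHS = 1³ - 2·1 + 2 = 1, RHS = 1² + 2 = 3; 1 ≠ 3 — holds
x = 2: LHS = 2³ - 2·2 + 2 = 6, RHS = 2² + 2 = 6; 6 ≠ 6 — FAILS  ← smallest positive counterexample

Answer: x = 2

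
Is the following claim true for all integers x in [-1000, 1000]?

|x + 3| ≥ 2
The claim fails at x = -2:
x = -2: LHS = |(-2) + 3| = |1| = 1; 1 ≥ 2 — FAILS

Because a single integer refutes it, the statement is false.

Answer: False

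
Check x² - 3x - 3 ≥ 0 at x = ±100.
x = 100: LHS = 100² - 3·100 - 3 = 9697; 9697 ≥ 0 — holds
x = -100: LHS = (-100)² - 3·(-100) - 3 = 10297; 10297 ≥ 0 — holds

Answer: Yes, holds for both x = 100 and x = -100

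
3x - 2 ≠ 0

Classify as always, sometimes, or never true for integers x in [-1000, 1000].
Track d = LHS − RHS over the integers in [-1000, 1000]. Equality would need d = 0, but d changes sign only between consecutive integers, jumping over 0:
x = 0: LHS = 3·0 - 2 = -2; -2 ≠ 0 — holds  (d = -2)
x = 1: LHS = 3·1 - 2 = 1; 1 ≠ 0 — holds  (d = 1)
Away from these crossings d keeps a constant sign, and checking every integer in [-1000, 1000] confirms d ≠ 0 throughout. Hence the two sides are never equal, so the relation holds for every integer in [-1000, 1000].

No counterexample exists.

Answer: Always true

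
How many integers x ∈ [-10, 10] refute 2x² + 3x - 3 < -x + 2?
Counterexamples in [-10, 10]: {-10, -9, -8, -7, -6, -5, -4, -3, 1, 2, 3, 4, 5, 6, 7, 8, 9, 10}.

Counting them gives 18 values.

Answer: 18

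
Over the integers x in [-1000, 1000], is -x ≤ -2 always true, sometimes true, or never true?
Holds at x = 2: -2 ≤ -2 — holds
Fails at x = 0: LHS = -0 = 0; 0 ≤ -2 — FAILS
It is satisfied by some integers in the range but not all.

Answer: Sometimes true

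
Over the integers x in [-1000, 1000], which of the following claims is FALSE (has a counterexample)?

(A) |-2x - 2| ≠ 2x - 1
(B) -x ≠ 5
(A) Over all integers in [-1000, 1000], LHS − RHS is always positive; it is smallest at x = 0, where it equals 3:
x = 0: LHS = |-2·0 - 2| = |-2| = 2, RHS = 2·0 - 1 = -1; 2 ≠ -1 — holds
At the ends of the range:
x = -1000: LHS = |-2·(-1000) - 2| = |1998| = 1998, RHS = 2·(-1000) - 1 = -2001; 1998 ≠ -2001 — holds
x = 1000: LHS = |-2·1000 - 2| = |-2002| = 2002, RHS = 2·1000 - 1 = 1999; 2002 ≠ 1999 — holds
Hence LHS − RHS is never 0, i.e. the two sides are never equal, so the relation holds for every integer in [-1000, 1000].

(B) x = -5: LHS = -(-5) = 5; 5 ≠ 5 — FAILS

Only (B) has a counterexample.

Answer: B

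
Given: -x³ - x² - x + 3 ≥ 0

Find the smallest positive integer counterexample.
Testing positive integers:
x = 1: LHS = -1³ - 1² - 1 + 3 = 0; 0 ≥ 0 — holds
x = 2: LHS = -2³ - 2² - 2 + 3 = -11; -11 ≥ 0 — FAILS  ← smallest positive counterexample

Answer: x = 2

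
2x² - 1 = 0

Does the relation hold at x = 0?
x = 0: LHS = 2·0² - 1 = -1; -1 = 0 — FAILS

The relation fails at x = 0, so x = 0 is a counterexample.

Answer: No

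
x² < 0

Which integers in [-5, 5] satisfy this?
Over all integers in [-5, 5], LHS − RHS is smallest at x = 0, where it equals 0:
x = 0: LHS = 0² = 0; 0 < 0 — FAILS
At the ends of the range:
x = -5: LHS = (-5)² = 25; 25 < 0 — FAILS
x = 5: LHS = 5² = 25; 25 < 0 — FAILS
Hence LHS − RHS is never negative, i.e. LHS ≥ RHS throughout, so the claimed relation (<) fails for every integer in [-5, 5].

Answer: None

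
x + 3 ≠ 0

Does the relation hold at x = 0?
x = 0: LHS = 0 + 3 = 3; 3 ≠ 0 — holds

The relation is satisfied at x = 0.

Answer: Yes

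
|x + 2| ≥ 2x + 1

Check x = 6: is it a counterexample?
Substitute x = 6 into the relation:
x = 6: LHS = |6 + 2| = |8| = 8, RHS = 2·6 + 1 = 13; 8 ≥ 13 — FAILS

Since the claim fails at x = 6, this value is a counterexample.

Answer: Yes, x = 6 is a counterexample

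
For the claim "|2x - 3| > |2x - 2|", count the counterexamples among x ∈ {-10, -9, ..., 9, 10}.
Counterexamples in [-10, 10]: {2, 3, 4, 5, 6, 7, 8, 9, 10}.

Counting them gives 9 values.

Answer: 9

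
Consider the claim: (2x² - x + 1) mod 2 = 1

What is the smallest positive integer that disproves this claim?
Testing positive integers:
x = 1: LHS = (2·1² - 1 + 1) mod 2 = 2 mod 2 = 0; 0 = 1 — FAILS  ← smallest positive counterexample

Answer: x = 1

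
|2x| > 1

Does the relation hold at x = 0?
x = 0: LHS = |2·0| = |0| = 0; 0 > 1 — FAILS

The relation fails at x = 0, so x = 0 is a counterexample.

Answer: No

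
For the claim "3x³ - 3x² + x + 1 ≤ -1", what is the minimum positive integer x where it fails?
Testing positive integers:
x = 1: LHS = 3·1³ - 3·1² + 1 + 1 = 2; 2 ≤ -1 — FAILS  ← smallest positive counterexample

Answer: x = 1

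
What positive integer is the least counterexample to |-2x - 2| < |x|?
Testing positive integers:
x = 1: LHS = |-2·1 - 2| = |-4| = 4, RHS = |1| = 1; 4 < 1 — FAILS  ← smallest positive counterexample

Answer: x = 1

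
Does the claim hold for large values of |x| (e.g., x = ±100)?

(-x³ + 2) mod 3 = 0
x = 100: LHS = (-100³ + 2) mod 3 = (-999998) mod 3 = 1; 1 = 0 — FAILS
x = -100: LHS = (-(-100)³ + 2) mod 3 = 1000002 mod 3 = 0; 0 = 0 — holds

Answer: Partially: fails for x = 100, holds for x = -100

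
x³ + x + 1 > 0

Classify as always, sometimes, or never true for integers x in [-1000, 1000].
Holds at x = 0: LHS = 0³ + 0 + 1 = 1; 1 > 0 — holds
Fails at x = -1: LHS = (-1)³ + (-1) + 1 = -1; -1 > 0 — FAILS
It is satisfied by some integers in the range but not all.

Answer: Sometimes true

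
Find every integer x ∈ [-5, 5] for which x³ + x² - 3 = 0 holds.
Track d = LHS − RHS over the integers in [-5, 5]. Equality would need d = 0, but d changes sign only between consecutive integers, jumping over 0:
x = 1: LHS = 1³ + 1² - 3 = -1; -1 = 0 — FAILS  (d = -1)
x = 2: LHS = 2³ + 2² - 3 = 9; 9 = 0 — FAILS  (d = 9)
Away from these crossings d keeps a constant sign, and checking every integer in [-5, 5] confirms d ≠ 0 throughout. Hence the two sides are never equal, so the claimed relation (=) fails for every integer in [-5, 5].

Answer: None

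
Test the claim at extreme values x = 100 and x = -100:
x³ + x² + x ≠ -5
x = 100: LHS = 100³ + 100² + 100 = 1010100; 1010100 ≠ -5 — holds
x = -100: LHS = (-100)³ + (-100)² + (-100) = -990100; -990100 ≠ -5 — holds

Answer: Yes, holds for both x = 100 and x = -100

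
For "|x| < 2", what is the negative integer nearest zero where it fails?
Testing negative integers from -1 downward:
x = -1: LHS = |-1| = 1; 1 < 2 — holds
x = -2: LHS = |-2| = 2; 2 < 2 — FAILS  ← closest negative counterexample to 0

Answer: x = -2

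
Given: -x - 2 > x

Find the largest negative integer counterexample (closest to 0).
Testing negative integers from -1 downward:
x = -1: LHS = -(-1) - 2 = -1; -1 > -1 — FAILS  ← closest negative counterexample to 0

Answer: x = -1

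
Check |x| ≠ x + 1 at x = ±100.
x = 100: LHS = |100| = 100, RHS = 100 + 1 = 101; 100 ≠ 101 — holds
x = -100: LHS = |-100| = 100, RHS = (-100) + 1 = -99; 100 ≠ -99 — holds

Answer: Yes, holds for both x = 100 and x = -100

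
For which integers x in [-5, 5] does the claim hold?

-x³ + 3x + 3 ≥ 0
Holds for: {-5, -4, -3, -2, -1, 0, 1, 2}
Fails for: {3, 4, 5}

Answer: {-5, -4, -3, -2, -1, 0, 1, 2}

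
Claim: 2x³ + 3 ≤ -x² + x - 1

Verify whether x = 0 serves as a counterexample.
Substitute x = 0 into the relation:
x = 0: LHS = 2·0³ + 3 = 3, RHS = -0² + 0 - 1 = -1; 3 ≤ -1 — FAILS

Since the claim fails at x = 0, this value is a counterexample.

Answer: Yes, x = 0 is a counterexample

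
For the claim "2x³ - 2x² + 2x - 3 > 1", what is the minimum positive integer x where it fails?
Testing positive integers:
x = 1: LHS = 2·1³ - 2·1² + 2·1 - 3 = -1; -1 > 1 — FAILS  ← smallest positive counterexample

Answer: x = 1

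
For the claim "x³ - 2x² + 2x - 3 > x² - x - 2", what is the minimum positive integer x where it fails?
Testing positive integers:
x = 1: LHS = 1³ - 2·1² + 2·1 - 3 = -2, RHS = 1² - 1 - 2 = -2; -2 > -2 — FAILS  ← smallest positive counterexample

Answer: x = 1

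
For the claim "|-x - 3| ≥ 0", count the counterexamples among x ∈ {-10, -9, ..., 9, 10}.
An absolute value is never negative, so the left side is ≥ 0 for every x, while the right side is 0. Tightest case in [-10, 10] is x = -3:
x = -3: LHS = |-(-3) - 3| = |0| = 0; 0 ≥ 0 — holds
Hence LHS − RHS is never negative, i.e. LHS ≥ RHS throughout, so the relation holds for every integer in [-10, 10].

No counterexample appears in that range.

Answer: 0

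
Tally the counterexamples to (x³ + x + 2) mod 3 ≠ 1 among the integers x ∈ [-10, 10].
Counterexamples in [-10, 10]: {-8, -5, -2, 1, 4, 7, 10}.

Counting them gives 7 values.

Answer: 7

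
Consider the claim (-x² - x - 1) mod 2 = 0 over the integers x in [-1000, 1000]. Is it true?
The claim fails at x = 0:
x = 0: LHS = (-0² - 0 - 1) mod 2 = (-1) mod 2 = 1; 1 = 0 — FAILS

Because a single integer refutes it, the statement is false.

Answer: False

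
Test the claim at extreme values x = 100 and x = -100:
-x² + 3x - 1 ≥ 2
x = 100: LHS = -100² + 3·100 - 1 = -9701; -9701 ≥ 2 — FAILS
x = -100: LHS = -(-100)² + 3·(-100) - 1 = -10301; -10301 ≥ 2 — FAILS

Answer: No, fails for both x = 100 and x = -100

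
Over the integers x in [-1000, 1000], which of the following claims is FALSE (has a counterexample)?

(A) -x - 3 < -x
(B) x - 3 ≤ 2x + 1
(A) Over all integers in [-1000, 1000], LHS − RHS is largest at x = 0, where it equals -3:
x = 0: LHS = -0 - 3 = -3, RHS = -0 = 0; -3 < 0 — holds
At the ends of the range:
x = -1000: LHS = -(-1000) - 3 = 997, RHS = -(-1000) = 1000; 997 < 1000 — holds
x = 1000: LHS = -1000 - 3 = -1003; -1003 < -1000 — holds
Hence LHS − RHS is never zero or positive, i.e. LHS < RHS throughout, so the relation holds for every integer in [-1000, 1000].

(B) x = -5: LHS = (-5) - 3 = -8, RHS = 2·(-5) + 1 = -9; -8 ≤ -9 — FAILS

Only (B) has a counterexample.

Answer: B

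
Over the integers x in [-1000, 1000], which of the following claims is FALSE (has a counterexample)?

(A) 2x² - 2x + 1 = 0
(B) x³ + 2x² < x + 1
(A) x = 0: LHS = 2·0² - 2·0 + 1 = 1; 1 = 0 — FAILS
(B) x = 1: LHS = 1³ + 2·1² = 3, RHS = 1 + 1 = 2; 3 < 2 — FAILS

Answer: Both A and B are false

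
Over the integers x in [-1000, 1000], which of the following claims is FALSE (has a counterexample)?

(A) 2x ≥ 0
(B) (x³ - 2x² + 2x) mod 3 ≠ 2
(A) x = -1: LHS = 2·(-1) = -2; -2 ≥ 0 — FAILS

(B) For a polynomial with integer coefficients, its value mod 3 depends only on x mod 3, so it suffices to check one representative of each residue class, x = 0, 1, 2:
x = 0: LHS = (0³ - 2·0² + 2·0) mod 3 = 0 mod 3 = 0; 0 ≠ 2 — holds
x = 1: LHS = (1³ - 2·1² + 2·1) mod 3 = 1 mod 3 = 1; 1 ≠ 2 — holds
x = 2: LHS = (2³ - 2·2² + 2·2) mod 3 = 4 mod 3 = 1; 1 ≠ 2 — holds
The relation holds in every residue class, so the relation holds for every integer in [-1000, 1000].

Only (A) has a counterexample.

Answer: A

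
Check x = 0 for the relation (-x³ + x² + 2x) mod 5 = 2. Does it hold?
x = 0: LHS = (-0³ + 0² + 2·0) mod 5 = 0 mod 5 = 0; 0 = 2 — FAILS

The relation fails at x = 0, so x = 0 is a counterexample.

Answer: No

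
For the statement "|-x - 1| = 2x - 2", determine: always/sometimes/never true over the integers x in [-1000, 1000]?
Holds at x = 3: LHS = |-3 - 1| = |-4| = 4, RHS = 2·3 - 2 = 4; 4 = 4 — holds
Fails at x = 0: LHS = |-0 - 1| = |-1| = 1, RHS = 2·0 - 2 = -2; 1 = -2 — FAILS
It is satisfied by some integers in the range but not all.

Answer: Sometimes true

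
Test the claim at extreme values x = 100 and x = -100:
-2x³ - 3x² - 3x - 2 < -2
x = 100: LHS = -2·100³ - 3·100² - 3·100 - 2 = -2030302; -2030302 < -2 — holds
x = -100: LHS = -2·(-100)³ - 3·(-100)² - 3·(-100) - 2 = 1970298; 1970298 < -2 — FAILS

Answer: Partially: holds for x = 100, fails for x = -100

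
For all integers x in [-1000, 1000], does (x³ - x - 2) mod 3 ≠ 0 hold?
For a polynomial with integer coefficients, its value mod 3 depends only on x mod 3, so it suffices to check one representative of each residue class, x = 0, 1, 2:
x = 0: LHS = (0³ - 0 - 2) mod 3 = (-2) mod 3 = 1; 1 ≠ 0 — holds
x = 1: LHS = (1³ - 1 - 2) mod 3 = (-2) mod 3 = 1; 1 ≠ 0 — holds
x = 2: LHS = (2³ - 2 - 2) mod 3 = 4 mod 3 = 1; 1 ≠ 0 — holds
The relation holds in every residue class, so the relation holds for every integer in [-1000, 1000].

No counterexample exists.

Answer: True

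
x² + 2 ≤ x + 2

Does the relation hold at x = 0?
x = 0: LHS = 0² + 2 = 2, RHS = 0 + 2 = 2; 2 ≤ 2 — holds

The relation is satisfied at x = 0.

Answer: Yes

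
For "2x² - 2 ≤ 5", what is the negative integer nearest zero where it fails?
Testing negative integers from -1 downward:
x = -1: LHS = 2·(-1)² - 2 = 0; 0 ≤ 5 — holds
x = -2: LHS = 2·(-2)² - 2 = 6; 6 ≤ 5 — FAILS  ← closest negative counterexample to 0

Answer: x = -2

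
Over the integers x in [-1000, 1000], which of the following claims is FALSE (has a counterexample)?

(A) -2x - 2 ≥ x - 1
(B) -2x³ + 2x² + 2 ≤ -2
(A) x = 0: LHS = -2·0 - 2 = -2, RHS = 0 - 1 = -1; -2 ≥ -1 — FAILS
(B) x = 0: LHS = -2·0³ + 2·0² + 2 = 2; 2 ≤ -2 — FAILS

Answer: Both A and B are false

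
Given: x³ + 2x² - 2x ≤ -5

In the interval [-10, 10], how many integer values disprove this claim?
Counterexamples in [-10, 10]: {-3, -2, -1, 0, 1, 2, 3, 4, 5, 6, 7, 8, 9, 10}.

Counting them gives 14 values.

Answer: 14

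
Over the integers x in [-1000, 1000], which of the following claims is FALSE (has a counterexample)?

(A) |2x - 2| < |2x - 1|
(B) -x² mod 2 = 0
(A) x = 0: LHS = |2·0 - 2| = |-2| = 2, RHS = |2·0 - 1| = |-1| = 1; 2 < 1 — FAILS
(B) x = 1: LHS = (-1²) mod 2 = (-1) mod 2 = 1; 1 = 0 — FAILS

Answer: Both A and B are false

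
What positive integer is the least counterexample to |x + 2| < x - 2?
Testing positive integers:
x = 1: LHS = |1 + 2| = |3| = 3, RHS = 1 - 2 = -1; 3 < -1 — FAILS  ← smallest positive counterexample

Answer: x = 1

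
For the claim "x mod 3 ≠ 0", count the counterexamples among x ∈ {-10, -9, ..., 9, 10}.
Counterexamples in [-10, 10]: {-9, -6, -3, 0, 3, 6, 9}.

Counting them gives 7 values.

Answer: 7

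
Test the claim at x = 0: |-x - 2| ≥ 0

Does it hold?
x = 0: LHS = |-0 - 2| = |-2| = 2; 2 ≥ 0 — holds

The relation is satisfied at x = 0.

Answer: Yes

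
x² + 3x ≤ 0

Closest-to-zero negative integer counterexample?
Testing negative integers from -1 downward:
x = -1: LHS = (-1)² + 3·(-1) = -2; -2 ≤ 0 — holds
x = -2: LHS = (-2)² + 3·(-2) = -2; -2 ≤ 0 — holds
x = -3: LHS = (-3)² + 3·(-3) = 0; 0 ≤ 0 — holds
x = -4: LHS = (-4)² + 3·(-4) = 4; 4 ≤ 0 — FAILS  ← closest negative counterexample to 0

Answer: x = -4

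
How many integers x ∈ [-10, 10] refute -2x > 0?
Counterexamples in [-10, 10]: {0, 1, 2, 3, 4, 5, 6, 7, 8, 9, 10}.

Counting them gives 11 values.

Answer: 11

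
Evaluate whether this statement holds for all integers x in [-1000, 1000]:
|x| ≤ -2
The claim fails at x = 0:
x = 0: LHS = |0| = 0; 0 ≤ -2 — FAILS

Because a single integer refutes it, the statement is false.

Answer: False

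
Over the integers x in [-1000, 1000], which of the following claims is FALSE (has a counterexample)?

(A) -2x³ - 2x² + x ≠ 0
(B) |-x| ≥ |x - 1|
(A) x = 0: LHS = -2·0³ - 2·0² + 0 = 0; 0 ≠ 0 — FAILS
(B) x = 0: LHS = |-0| = |0| = 0, RHS = |0 - 1| = |-1| = 1; 0 ≥ 1 — FAILS

Answer: Both A and B are false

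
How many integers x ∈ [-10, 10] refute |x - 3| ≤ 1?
Counterexamples in [-10, 10]: {-10, -9, -8, -7, -6, -5, -4, -3, -2, -1, 0, 1, 5, 6, 7, 8, 9, 10}.

Counting them gives 18 values.

Answer: 18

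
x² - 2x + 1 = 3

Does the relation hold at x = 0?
x = 0: LHS = 0² - 2·0 + 1 = 1; 1 = 3 — FAILS

The relation fails at x = 0, so x = 0 is a counterexample.

Answer: No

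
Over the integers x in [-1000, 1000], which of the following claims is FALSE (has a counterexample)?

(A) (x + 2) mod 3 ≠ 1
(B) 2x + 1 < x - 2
(A) x = -1: LHS = ((-1) + 2) mod 3 = 1 mod 3 = 1; 1 ≠ 1 — FAILS
(B) x = 0: LHS = 2·0 + 1 = 1, RHS = 0 - 2 = -2; 1 < -2 — FAILS

Answer: Both A and B are false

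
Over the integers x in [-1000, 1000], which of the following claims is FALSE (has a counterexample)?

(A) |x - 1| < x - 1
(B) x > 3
(A) x = 0: LHS = |0 - 1| = |-1| = 1, RHS = 0 - 1 = -1; 1 < -1 — FAILS
(B) x = 0: 0 > 3 — FAILS

Answer: Both A and B are false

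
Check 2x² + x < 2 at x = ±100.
x = 100: LHS = 2·100² + 100 = 20100; 20100 < 2 — FAILS
x = -100: LHS = 2·(-100)² + (-100) = 19900; 19900 < 2 — FAILS

Answer: No, fails for both x = 100 and x = -100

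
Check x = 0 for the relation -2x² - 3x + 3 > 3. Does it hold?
x = 0: LHS = -2·0² - 3·0 + 3 = 3; 3 > 3 — FAILS

The relation fails at x = 0, so x = 0 is a counterexample.

Answer: No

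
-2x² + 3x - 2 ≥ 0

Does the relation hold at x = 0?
x = 0: LHS = -2·0² + 3·0 - 2 = -2; -2 ≥ 0 — FAILS

The relation fails at x = 0, so x = 0 is a counterexample.

Answer: No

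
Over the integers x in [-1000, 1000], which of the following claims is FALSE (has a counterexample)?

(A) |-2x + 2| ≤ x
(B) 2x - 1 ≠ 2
(A) x = 0: LHS = |-2·0 + 2| = |2| = 2; 2 ≤ 0 — FAILS

(B) Track d = LHS − RHS over the integers in [-1000, 1000]. Equality would need d = 0, but d changes sign only between consecutive integers, jumping over 0:
x = 1: LHS = 2·1 - 1 = 1; 1 ≠ 2 — holds  (d = -1)
x = 2: LHS = 2·2 - 1 = 3; 3 ≠ 2 — holds  (d = 1)
Away from these crossings d keeps a constant sign, and checking every integer in [-1000, 1000] confirms d ≠ 0 throughout. Hence the two sides are never equal, so the relation holds for every integer in [-1000, 1000].

Only (A) has a counterexample.

Answer: A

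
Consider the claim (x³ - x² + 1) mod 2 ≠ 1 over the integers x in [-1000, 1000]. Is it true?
The claim fails at x = 0:
x = 0: LHS = (0³ - 0² + 1) mod 2 = 1 mod 2 = 1; 1 ≠ 1 — FAILS

Because a single integer refutes it, the statement is false.

Answer: False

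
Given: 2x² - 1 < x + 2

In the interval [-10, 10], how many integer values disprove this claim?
Counterexamples in [-10, 10]: {-10, -9, -8, -7, -6, -5, -4, -3, -2, -1, 2, 3, 4, 5, 6, 7, 8, 9, 10}.

Counting them gives 19 values.

Answer: 19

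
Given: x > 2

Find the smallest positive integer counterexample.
Testing positive integers:
x = 1: 1 > 2 — FAILS  ← smallest positive counterexample

Answer: x = 1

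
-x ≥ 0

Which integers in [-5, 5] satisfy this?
Holds for: {-5, -4, -3, -2, -1, 0}
Fails for: {1, 2, 3, 4, 5}

Answer: {-5, -4, -3, -2, -1, 0}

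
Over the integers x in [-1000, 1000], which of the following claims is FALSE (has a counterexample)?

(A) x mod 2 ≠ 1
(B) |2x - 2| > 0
(A) x = 1: LHS = 1 mod 2 = 1; 1 ≠ 1 — FAILS
(B) x = 1: LHS = |2·1 - 2| = |0| = 0; 0 > 0 — FAILS

Answer: Both A and B are false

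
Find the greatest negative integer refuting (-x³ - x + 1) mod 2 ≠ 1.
Testing negative integers from -1 downward:
x = -1: LHS = (-(-1)³ - (-1) + 1) mod 2 = 3 mod 2 = 1; 1 ≠ 1 — FAILS  ← closest negative counterexample to 0

Answer: x = -1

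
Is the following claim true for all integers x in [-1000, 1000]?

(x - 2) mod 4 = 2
The claim fails at x = 1:
x = 1: LHS = (1 - 2) mod 4 = (-1) mod 4 = 3; 3 = 2 — FAILS

Because a single integer refutes it, the statement is false.

Answer: False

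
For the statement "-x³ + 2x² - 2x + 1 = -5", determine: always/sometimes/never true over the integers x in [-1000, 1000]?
Track d = LHS − RHS over the integers in [-1000, 1000]. Equality would need d = 0, but d changes sign only between consecutive integers, jumping over 0:
x = 2: LHS = -2³ + 2·2² - 2·2 + 1 = -3; -3 = -5 — FAILS  (d = 2)
x = 3: LHS = -3³ + 2·3² - 2·3 + 1 = -14; -14 = -5 — FAILS  (d = -9)
Away from these crossings d keeps a constant sign, and checking every integer in [-1000, 1000] confirms d ≠ 0 throughout. Hence the two sides are never equal, so the claimed relation (=) fails for every integer in [-1000, 1000].

No integer in the range satisfies it.

Answer: Never true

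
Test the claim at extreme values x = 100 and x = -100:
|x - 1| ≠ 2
x = 100: LHS = |100 - 1| = |99| = 99; 99 ≠ 2 — holds
x = -100: LHS = |(-100) - 1| = |-101| = 101; 101 ≠ 2 — holds

Answer: Yes, holds for both x = 100 and x = -100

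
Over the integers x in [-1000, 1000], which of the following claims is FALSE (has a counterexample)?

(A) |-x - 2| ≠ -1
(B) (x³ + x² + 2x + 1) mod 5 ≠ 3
(A) An absolute value is never negative, so the left side is ≥ 0 for every x, while the right side is -1. Tightest case in [-1000, 1000] is x = -2:
x = -2: LHS = |-(-2) - 2| = |0| = 0; 0 ≠ -1 — holds
Hence LHS − RHS is never 0, i.e. the two sides are never equal, so the relation holds for every integer in [-1000, 1000].

(B) x = -2: LHS = ((-2)³ + (-2)² + 2·(-2) + 1) mod 5 = (-7) mod 5 = 3; 3 ≠ 3 — FAILS

Only (B) has a counterexample.

Answer: B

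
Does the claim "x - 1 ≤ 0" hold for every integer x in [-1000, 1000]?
The claim fails at x = 2:
x = 2: LHS = 2 - 1 = 1; 1 ≤ 0 — FAILS

Because a single integer refutes it, the statement is false.

Answer: False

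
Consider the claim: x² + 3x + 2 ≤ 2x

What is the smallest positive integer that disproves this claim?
Testing positive integers:
x = 1: LHS = 1² + 3·1 + 2 = 6, RHS = 2·1 = 2; 6 ≤ 2 — FAILS  ← smallest positive counterexample

Answer: x = 1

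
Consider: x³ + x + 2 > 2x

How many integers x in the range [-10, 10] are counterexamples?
Counterexamples in [-10, 10]: {-10, -9, -8, -7, -6, -5, -4, -3, -2}.

Counting them gives 9 values.

Answer: 9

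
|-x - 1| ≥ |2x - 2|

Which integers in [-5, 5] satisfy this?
Holds for: {1, 2, 3}
Fails for: {-5, -4, -3, -2, -1, 0, 4, 5}

Answer: {1, 2, 3}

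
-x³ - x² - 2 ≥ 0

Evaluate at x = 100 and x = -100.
x = 100: LHS = -100³ - 100² - 2 = -1010002; -1010002 ≥ 0 — FAILS
x = -100: LHS = -(-100)³ - (-100)² - 2 = 989998; 989998 ≥ 0 — holds

Answer: Partially: fails for x = 100, holds for x = -100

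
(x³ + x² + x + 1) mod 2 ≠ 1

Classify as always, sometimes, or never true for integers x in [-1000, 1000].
Holds at x = 1: LHS = (1³ + 1² + 1 + 1) mod 2 = 4 mod 2 = 0; 0 ≠ 1 — holds
Fails at x = 0: LHS = (0³ + 0² + 0 + 1) mod 2 = 1 mod 2 = 1; 1 ≠ 1 — FAILS
It is satisfied by some integers in the range but not all.

Answer: Sometimes true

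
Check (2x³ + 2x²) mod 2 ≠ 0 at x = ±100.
x = 100: LHS = (2·100³ + 2·100²) mod 2 = 2020000 mod 2 = 0; 0 ≠ 0 — FAILS
x = -100: LHS = (2·(-100)³ + 2·(-100)²) mod 2 = (-1980000) mod 2 = 0; 0 ≠ 0 — FAILS

Answer: No, fails for both x = 100 and x = -100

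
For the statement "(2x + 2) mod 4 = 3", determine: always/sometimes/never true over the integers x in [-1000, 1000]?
For a polynomial with integer coefficients, its value mod 4 depends only on x mod 4, so it suffices to check one representative of each residue class, x = 0, 1, 2, 3:
x = 0: LHS = (2·0 + 2) mod 4 = 2 mod 4 = 2; 2 = 3 — FAILS
x = 1: LHS = (2·1 + 2) mod 4 = 4 mod 4 = 0; 0 = 3 — FAILS
x = 2: LHS = (2·2 + 2) mod 4 = 6 mod 4 = 2; 2 = 3 — FAILS
x = 3: LHS = (2·3 + 2) mod 4 = 8 mod 4 = 0; 0 = 3 — FAILS
The relation fails in every residue class, so the claimed relation (=) fails for every integer in [-1000, 1000].

No integer in the range satisfies it.

Answer: Never true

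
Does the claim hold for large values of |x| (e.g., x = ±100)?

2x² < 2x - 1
x = 100: LHS = 2·100² = 20000, RHS = 2·100 - 1 = 199; 20000 < 199 — FAILS
x = -100: LHS = 2·(-100)² = 20000, RHS = 2·(-100) - 1 = -201; 20000 < -201 — FAILS

Answer: No, fails for both x = 100 and x = -100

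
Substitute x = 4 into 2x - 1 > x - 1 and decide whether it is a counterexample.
Substitute x = 4 into the relation:
x = 4: LHS = 2·4 - 1 = 7, RHS = 4 - 1 = 3; 7 > 3 — holds

The claim holds here, so x = 4 is not a counterexample. (A counterexample exists elsewhere, e.g. x = 0.)

Answer: No, x = 4 is not a counterexample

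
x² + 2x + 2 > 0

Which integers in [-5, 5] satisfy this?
Over all integers in [-5, 5], LHS − RHS is smallest at x = -1, where it equals 1:
x = -1: LHS = (-1)² + 2·(-1) + 2 = 1; 1 > 0 — holds
At the ends of the range:
x = -5: LHS = (-5)² + 2·(-5) + 2 = 17; 17 > 0 — holds
x = 5: LHS = 5² + 2·5 + 2 = 37; 37 > 0 — holds
Hence LHS − RHS is never zero or negative, i.e. LHS > RHS throughout, so the relation holds for every integer in [-5, 5].

Answer: All integers in [-5, 5]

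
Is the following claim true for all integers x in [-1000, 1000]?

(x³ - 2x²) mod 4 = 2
The claim fails at x = 0:
x = 0: LHS = (0³ - 2·0²) mod 4 = 0 mod 4 = 0; 0 = 2 — FAILS

Because a single integer refutes it, the statement is false.

Answer: False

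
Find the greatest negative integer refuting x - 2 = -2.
Testing negative integers from -1 downward:
x = -1: LHS = (-1) - 2 = -3; -3 = -2 — FAILS  ← closest negative counterexample to 0

Answer: x = -1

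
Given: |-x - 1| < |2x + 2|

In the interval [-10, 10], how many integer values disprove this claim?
Counterexamples in [-10, 10]: {-1}.

Counting them gives 1 values.

Answer: 1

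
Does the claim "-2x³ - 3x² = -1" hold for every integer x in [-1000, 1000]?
The claim fails at x = 0:
x = 0: LHS = -2·0³ - 3·0² = 0; 0 = -1 — FAILS

Because a single integer refutes it, the statement is false.

Answer: False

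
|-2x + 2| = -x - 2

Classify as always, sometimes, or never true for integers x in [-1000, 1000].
Over all integers in [-1000, 1000], LHS − RHS is always positive; it is smallest at x = 1, where it equals 3:
x = 1: LHS = |-2·1 + 2| = |0| = 0, RHS = -1 - 2 = -3; 0 = -3 — FAILS
At the ends of the range:
x = -1000: LHS = |-2·(-1000) + 2| = |2002| = 2002, RHS = -(-1000) - 2 = 998; 2002 = 998 — FAILS
x = 1000: LHS = |-2·1000 + 2| = |-1998| = 1998, RHS = -1000 - 2 = -1002; 1998 = -1002 — FAILS
Hence LHS − RHS is never 0, i.e. the two sides are never equal, so the claimed relation (=) fails for every integer in [-1000, 1000].

No integer in the range satisfies it.

Answer: Never true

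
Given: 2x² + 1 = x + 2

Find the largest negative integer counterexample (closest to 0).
Testing negative integers from -1 downward:
x = -1: LHS = 2·(-1)² + 1 = 3, RHS = (-1) + 2 = 1; 3 = 1 — FAILS  ← closest negative counterexample to 0

Answer: x = -1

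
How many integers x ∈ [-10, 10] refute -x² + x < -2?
Counterexamples in [-10, 10]: {-1, 0, 1, 2}.

Counting them gives 4 values.

Answer: 4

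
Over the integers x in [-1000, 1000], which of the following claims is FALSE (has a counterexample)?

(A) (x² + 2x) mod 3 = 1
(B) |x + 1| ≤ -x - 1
(A) x = 0: LHS = (0² + 2·0) mod 3 = 0 mod 3 = 0; 0 = 1 — FAILS
(B) x = 0: LHS = |0 + 1| = |1| = 1, RHS = -0 - 1 = -1; 1 ≤ -1 — FAILS

Answer: Both A and B are false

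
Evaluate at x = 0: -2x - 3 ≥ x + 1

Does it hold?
x = 0: LHS = -2·0 - 3 = -3, RHS = 0 + 1 = 1; -3 ≥ 1 — FAILS

The relation fails at x = 0, so x = 0 is a counterexample.

Answer: No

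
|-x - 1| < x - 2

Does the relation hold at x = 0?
x = 0: LHS = |-0 - 1| = |-1| = 1, RHS = 0 - 2 = -2; 1 < -2 — FAILS

The relation fails at x = 0, so x = 0 is a counterexample.

Answer: No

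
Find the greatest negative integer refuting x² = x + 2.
Testing negative integers from -1 downward:
x = -1: LHS = (-1)² = 1, RHS = (-1) + 2 = 1; 1 = 1 — holds
x = -2: LHS = (-2)² = 4, RHS = (-2) + 2 = 0; 4 = 0 — FAILS  ← closest negative counterexample to 0

Answer: x = -2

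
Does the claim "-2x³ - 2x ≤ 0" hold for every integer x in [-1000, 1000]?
The claim fails at x = -1:
x = -1: LHS = -2·(-1)³ - 2·(-1) = 4; 4 ≤ 0 — FAILS

Because a single integer refutes it, the statement is false.

Answer: False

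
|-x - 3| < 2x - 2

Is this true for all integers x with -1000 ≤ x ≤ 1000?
The claim fails at x = 0:
x = 0: LHS = |-0 - 3| = |-3| = 3, RHS = 2·0 - 2 = -2; 3 < -2 — FAILS

Because a single integer refutes it, the statement is false.

Answer: False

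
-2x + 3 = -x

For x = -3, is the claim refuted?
Substitute x = -3 into the relation:
x = -3: LHS = -2·(-3) + 3 = 9, RHS = -(-3) = 3; 9 = 3 — FAILS

Since the claim fails at x = -3, this value is a counterexample.

Answer: Yes, x = -3 is a counterexample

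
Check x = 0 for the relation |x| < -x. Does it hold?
x = 0: LHS = |0| = 0, RHS = -0 = 0; 0 < 0 — FAILS

The relation fails at x = 0, so x = 0 is a counterexample.

Answer: No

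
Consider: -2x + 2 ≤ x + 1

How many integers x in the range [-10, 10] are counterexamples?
Counterexamples in [-10, 10]: {-10, -9, -8, -7, -6, -5, -4, -3, -2, -1, 0}.

Counting them gives 11 values.

Answer: 11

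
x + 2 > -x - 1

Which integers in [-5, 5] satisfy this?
Holds for: {-1, 0, 1, 2, 3, 4, 5}
Fails for: {-5, -4, -3, -2}

Answer: {-1, 0, 1, 2, 3, 4, 5}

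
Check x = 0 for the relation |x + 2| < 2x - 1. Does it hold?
x = 0: LHS = |0 + 2| = |2| = 2, RHS = 2·0 - 1 = -1; 2 < -1 — FAILS

The relation fails at x = 0, so x = 0 is a counterexample.

Answer: No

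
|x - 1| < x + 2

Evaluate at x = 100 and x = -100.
x = 100: LHS = |100 - 1| = |99| = 99, RHS = 100 + 2 = 102; 99 < 102 — holds
x = -100: LHS = |(-100) - 1| = |-101| = 101, RHS = (-100) + 2 = -98; 101 < -98 — FAILS

Answer: Partially: holds for x = 100, fails for x = -100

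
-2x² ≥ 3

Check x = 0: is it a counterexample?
Substitute x = 0 into the relation:
x = 0: LHS = -2·0² = 0; 0 ≥ 3 — FAILS

Since the claim fails at x = 0, this value is a counterexample.

Answer: Yes, x = 0 is a counterexample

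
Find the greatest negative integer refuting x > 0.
Testing negative integers from -1 downward:
x = -1: -1 > 0 — FAILS  ← closest negative counterexample to 0

Answer: x = -1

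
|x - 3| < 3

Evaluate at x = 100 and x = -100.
x = 100: LHS = |100 - 3| = |97| = 97; 97 < 3 — FAILS
x = -100: LHS = |(-100) - 3| = |-103| = 103; 103 < 3 — FAILS

Answer: No, fails for both x = 100 and x = -100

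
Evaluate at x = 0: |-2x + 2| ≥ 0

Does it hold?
x = 0: LHS = |-2·0 + 2| = |2| = 2; 2 ≥ 0 — holds

The relation is satisfied at x = 0.

Answer: Yes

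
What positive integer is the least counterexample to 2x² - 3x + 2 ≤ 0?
Testing positive integers:
x = 1: LHS = 2·1² - 3·1 + 2 = 1; 1 ≤ 0 — FAILS  ← smallest positive counterexample

Answer: x = 1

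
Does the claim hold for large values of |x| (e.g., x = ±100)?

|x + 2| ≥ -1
x = 100: LHS = |100 + 2| = |102| = 102; 102 ≥ -1 — holds
x = -100: LHS = |(-100) + 2| = |-98| = 98; 98 ≥ -1 — holds

Answer: Yes, holds for both x = 100 and x = -100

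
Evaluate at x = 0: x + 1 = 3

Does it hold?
x = 0: LHS = 0 + 1 = 1; 1 = 3 — FAILS

The relation fails at x = 0, so x = 0 is a counterexample.

Answer: No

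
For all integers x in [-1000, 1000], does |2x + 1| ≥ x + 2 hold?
The claim fails at x = 0:
x = 0: LHS = |2·0 + 1| = |1| = 1, RHS = 0 + 2 = 2; 1 ≥ 2 — FAILS

Because a single integer refutes it, the statement is false.

Answer: False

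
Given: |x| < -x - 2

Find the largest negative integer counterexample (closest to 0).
Testing negative integers from -1 downward:
x = -1: LHS = |-1| = 1, RHS = -(-1) - 2 = -1; 1 < -1 — FAILS  ← closest negative counterexample to 0

Answer: x = -1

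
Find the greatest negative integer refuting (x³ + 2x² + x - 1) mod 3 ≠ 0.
Testing negative integers from -1 downward:
x = -1: LHS = ((-1)³ + 2·(-1)² + (-1) - 1) mod 3 = (-1) mod 3 = 2; 2 ≠ 0 — holds
x = -2: LHS = ((-2)³ + 2·(-2)² + (-2) - 1) mod 3 = (-3) mod 3 = 0; 0 ≠ 0 — FAILS  ← closest negative counterexample to 0

Answer: x = -2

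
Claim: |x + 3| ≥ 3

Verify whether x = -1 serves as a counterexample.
Substitute x = -1 into the relation:
x = -1: LHS = |(-1) + 3| = |2| = 2; 2 ≥ 3 — FAILS

Since the claim fails at x = -1, this value is a counterexample.

Answer: Yes, x = -1 is a counterexample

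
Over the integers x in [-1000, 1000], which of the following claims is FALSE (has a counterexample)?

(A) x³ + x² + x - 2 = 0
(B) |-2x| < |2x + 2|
(A) x = 0: LHS = 0³ + 0² + 0 - 2 = -2; -2 = 0 — FAILS
(B) x = -1: LHS = |-2·(-1)| = |2| = 2, RHS = |2·(-1) + 2| = |0| = 0; 2 < 0 — FAILS

Answer: Both A and B are false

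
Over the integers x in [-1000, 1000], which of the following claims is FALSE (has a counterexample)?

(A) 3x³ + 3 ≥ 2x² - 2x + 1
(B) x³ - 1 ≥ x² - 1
(A) x = -1: LHS = 3·(-1)³ + 3 = 0, RHS = 2·(-1)² - 2·(-1) + 1 = 5; 0 ≥ 5 — FAILS
(B) x = -1: LHS = (-1)³ - 1 = -2, RHS = (-1)² - 1 = 0; -2 ≥ 0 — FAILS

Answer: Both A and B are false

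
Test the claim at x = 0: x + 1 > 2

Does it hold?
x = 0: LHS = 0 + 1 = 1; 1 > 2 — FAILS

The relation fails at x = 0, so x = 0 is a counterexample.

Answer: No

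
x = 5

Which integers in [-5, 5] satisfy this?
Holds for: {5}
Fails for: {-5, -4, -3, -2, -1, 0, 1, 2, 3, 4}

Answer: {5}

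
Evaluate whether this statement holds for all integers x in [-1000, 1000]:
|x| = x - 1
The claim fails at x = 0:
x = 0: LHS = |0| = 0, RHS = 0 - 1 = -1; 0 = -1 — FAILS

Because a single integer refutes it, the statement is false.

Answer: False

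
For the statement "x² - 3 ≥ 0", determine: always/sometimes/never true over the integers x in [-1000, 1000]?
Holds at x = 2: LHS = 2² - 3 = 1; 1 ≥ 0 — holds
Fails at x = 0: LHS = 0² - 3 = -3; -3 ≥ 0 — FAILS
It is satisfied by some integers in the range but not all.

Answer: Sometimes true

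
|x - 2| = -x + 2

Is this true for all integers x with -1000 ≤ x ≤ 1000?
The claim fails at x = 3:
x = 3: LHS = |3 - 2| = |1| = 1, RHS = -3 + 2 = -1; 1 = -1 — FAILS

Because a single integer refutes it, the statement is false.

Answer: False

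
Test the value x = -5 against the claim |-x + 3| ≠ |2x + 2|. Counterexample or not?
Substitute x = -5 into the relation:
x = -5: LHS = |-(-5) + 3| = |8| = 8, RHS = |2·(-5) + 2| = |-8| = 8; 8 ≠ 8 — FAILS

Since the claim fails at x = -5, this value is a counterexample.

Answer: Yes, x = -5 is a counterexample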